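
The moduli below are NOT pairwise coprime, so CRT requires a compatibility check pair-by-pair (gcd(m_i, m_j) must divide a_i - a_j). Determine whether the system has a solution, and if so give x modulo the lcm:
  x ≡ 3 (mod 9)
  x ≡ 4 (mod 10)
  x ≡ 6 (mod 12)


Moduli 9, 10, 12 are not pairwise coprime, so CRT works modulo lcm(m_i) when all pairwise compatibility conditions hold.
Pairwise compatibility: gcd(m_i, m_j) must divide a_i - a_j for every pair.
Merge one congruence at a time:
  Start: x ≡ 3 (mod 9).
  Combine with x ≡ 4 (mod 10): gcd(9, 10) = 1; 4 - 3 = 1, which IS divisible by 1, so compatible.
    Write x = 3 + 9·t and substitute into x ≡ 4 (mod 10): 9·t ≡ 4 − 3 = 1 (mod 10).
    The inverse of 9 mod 10 is 9 (since 9·9 = 81 = 8·10 + 1), so t ≡ 9·1 = 9 ≡ 9 (mod 10).
    Then x = 3 + 9·9 = 84, valid modulo lcm(9, 10) = 90: x ≡ 84 (mod 90).
  Combine with x ≡ 6 (mod 12): gcd(90, 12) = 6; 6 - 84 = -78, which IS divisible by 6, so compatible.
    Write x = 84 + 90·t and substitute into x ≡ 6 (mod 12): 90·t ≡ 6 − 84 = -78 (mod 12).
    Divide the congruence (and modulus) by g = 6: 15·t ≡ -13 (mod 2).
    Reduce coefficients mod 2: 1·t ≡ 1 (mod 2).
    So t ≡ 1 (mod 2).
    Then x = 84 + 90·1 = 174, valid modulo lcm(90, 12) = 180: x ≡ 174 (mod 180).
Verify: 174 mod 9 = 3, 174 mod 10 = 4, 174 mod 12 = 6.

x ≡ 174 (mod 180).


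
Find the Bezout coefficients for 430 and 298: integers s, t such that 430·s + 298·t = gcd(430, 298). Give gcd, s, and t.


Euclidean algorithm on (430, 298) — divide until remainder is 0:
  430 = 1 · 298 + 132
  298 = 2 · 132 + 34
  132 = 3 · 34 + 30
  34 = 1 · 30 + 4
  30 = 7 · 4 + 2
  4 = 2 · 2 + 0
gcd(430, 298) = 2.
Track Bezout coefficients alongside the remainders: start with r₀ = 430 = a·1 + b·0 (s = 1, t = 0) and r₁ = 298 = a·0 + b·1 (s = 0, t = 1); each new remainder r_{k+1} = r_{k-1} − q_k·r_k inherits s_{k+1} = s_{k-1} − q_k·s_k, t_{k+1} = t_{k-1} − q_k·t_k, so r_k = a·s_k + b·t_k at every step:
  q = 1: r = 132, s = 1 − 1·0 = 1, t = 0 − 1·1 = -1  (check: 430·1 + 298·(-1) = 132)
  q = 2: r = 34, s = 0 − 2·1 = -2, t = 1 − 2·(-1) = 3  (check: 430·(-2) + 298·3 = 34)
  q = 3: r = 30, s = 1 − 3·(-2) = 7, t = -1 − 3·3 = -10  (check: 430·7 + 298·(-10) = 30)
  q = 1: r = 4, s = -2 − 1·7 = -9, t = 3 − 1·(-10) = 13  (check: 430·(-9) + 298·13 = 4)
  q = 7: r = 2, s = 7 − 7·(-9) = 70, t = -10 − 7·13 = -101  (check: 430·70 + 298·(-101) = 2)
The row with r = 2 (the gcd) gives the Bezout coefficients s = 70, t = -101.
Result: 430 · (70) + 298 · (-101) = 2.

gcd(430, 298) = 2; s = 70, t = -101 (check: 430·70 + 298·(-101) = 2).


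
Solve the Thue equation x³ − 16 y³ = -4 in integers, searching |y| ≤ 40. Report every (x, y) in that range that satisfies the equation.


The equation is x³ - 16y³ = -4. For fixed y, x³ = 16·y³ − 4, so a solution requires the RHS to be a perfect cube.
Strategy: iterate y from -40 to 40, compute RHS = 16·y³ − 4, and check whether it is a (positive or negative) perfect cube.
Check small values of y:
  y = 0: RHS = -4 is not a perfect cube.
  y = 1: RHS = 12 is not a perfect cube.
  y = -1: RHS = -20 is not a perfect cube.
  y = 2: RHS = 124 is not a perfect cube.
  y = -2: RHS = -132 is not a perfect cube.
  y = 3: RHS = 428 is not a perfect cube.
  y = -3: RHS = -436 is not a perfect cube.
Continuing the search up to |y| = 40 finds no solutions either.
No (x, y) in the scanned range satisfies the equation.

No integer solutions with |y| ≤ 40.


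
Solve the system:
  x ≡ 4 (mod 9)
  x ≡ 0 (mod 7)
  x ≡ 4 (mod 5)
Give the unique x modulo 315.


Moduli 9, 7, 5 are pairwise coprime; by CRT there is a unique solution modulo M = 9 · 7 · 5 = 315.
Solve pairwise, accumulating the modulus:
  Start with x ≡ 4 (mod 9).
  Combine with x ≡ 0 (mod 7): since gcd(9, 7) = 1, we get a unique residue mod 63.
    Write x = 4 + 9·t and substitute into x ≡ 0 (mod 7): 9·t ≡ 0 − 4 = -4 (mod 7).
    Reduce coefficients mod 7: 2·t ≡ 3 (mod 7).
    The inverse of 2 mod 7 is 4 (since 2·4 = 8 = 1·7 + 1), so t ≡ 4·3 = 12 ≡ 5 (mod 7).
    Then x = 4 + 9·5 = 49, valid modulo lcm(9, 7) = 63: x ≡ 49 (mod 63).
  Combine with x ≡ 4 (mod 5): since gcd(63, 5) = 1, we get a unique residue mod 315.
    Write x = 49 + 63·t and substitute into x ≡ 4 (mod 5): 63·t ≡ 4 − 49 = -45 (mod 5).
    Reduce coefficients mod 5: 3·t ≡ 0 (mod 5).
    The inverse of 3 mod 5 is 2 (since 3·2 = 6 = 1·5 + 1), so t ≡ 2·0 = 0 ≡ 0 (mod 5).
    Then x = 49 + 63·0 = 49, valid modulo lcm(63, 5) = 315: x ≡ 49 (mod 315).
Verify: 49 mod 9 = 4 ✓, 49 mod 7 = 0 ✓, 49 mod 5 = 4 ✓.

x ≡ 49 (mod 315).


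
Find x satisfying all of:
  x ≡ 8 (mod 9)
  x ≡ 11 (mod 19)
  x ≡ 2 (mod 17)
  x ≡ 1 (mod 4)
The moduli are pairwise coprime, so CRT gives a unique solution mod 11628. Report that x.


Product of moduli M = 9 · 19 · 17 · 4 = 11628.
Merge one congruence at a time:
  Start: x ≡ 8 (mod 9).
  Combine with x ≡ 11 (mod 19); new modulus lcm = 171.
    Write x = 8 + 9·t and substitute into x ≡ 11 (mod 19): 9·t ≡ 11 − 8 = 3 (mod 19).
    The inverse of 9 mod 19 is 17 (since 9·17 = 153 = 8·19 + 1), so t ≡ 17·3 = 51 ≡ 13 (mod 19).
    Then x = 8 + 9·13 = 125, valid modulo lcm(9, 19) = 171: x ≡ 125 (mod 171).
  Combine with x ≡ 2 (mod 17); new modulus lcm = 2907.
    Write x = 125 + 171·t and substitute into x ≡ 2 (mod 17): 171·t ≡ 2 − 125 = -123 (mod 17).
    Reduce coefficients mod 17: 1·t ≡ 13 (mod 17).
    So t ≡ 13 (mod 17).
    Then x = 125 + 171·13 = 2348, valid modulo lcm(171, 17) = 2907: x ≡ 2348 (mod 2907).
  Combine with x ≡ 1 (mod 4); new modulus lcm = 11628.
    Write x = 2348 + 2907·t and substitute into x ≡ 1 (mod 4): 2907·t ≡ 1 − 2348 = -2347 (mod 4).
    Reduce coefficients mod 4: 3·t ≡ 1 (mod 4).
    The inverse of 3 mod 4 is 3 (since 3·3 = 9 = 2·4 + 1), so t ≡ 3·1 = 3 ≡ 3 (mod 4).
    Then x = 2348 + 2907·3 = 11069, valid modulo lcm(2907, 4) = 11628: x ≡ 11069 (mod 11628).
Verify against each original: 11069 mod 9 = 8, 11069 mod 19 = 11, 11069 mod 17 = 2, 11069 mod 4 = 1.

x ≡ 11069 (mod 11628).


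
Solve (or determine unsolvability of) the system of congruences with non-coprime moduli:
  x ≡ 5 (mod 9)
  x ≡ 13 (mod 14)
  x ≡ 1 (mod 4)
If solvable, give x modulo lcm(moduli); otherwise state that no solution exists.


Moduli 9, 14, 4 are not pairwise coprime, so CRT works modulo lcm(m_i) when all pairwise compatibility conditions hold.
Pairwise compatibility: gcd(m_i, m_j) must divide a_i - a_j for every pair.
Merge one congruence at a time:
  Start: x ≡ 5 (mod 9).
  Combine with x ≡ 13 (mod 14): gcd(9, 14) = 1; 13 - 5 = 8, which IS divisible by 1, so compatible.
    Write x = 5 + 9·t and substitute into x ≡ 13 (mod 14): 9·t ≡ 13 − 5 = 8 (mod 14).
    The inverse of 9 mod 14 is 11 (since 9·11 = 99 = 7·14 + 1), so t ≡ 11·8 = 88 ≡ 4 (mod 14).
    Then x = 5 + 9·4 = 41, valid modulo lcm(9, 14) = 126: x ≡ 41 (mod 126).
  Combine with x ≡ 1 (mod 4): gcd(126, 4) = 2; 1 - 41 = -40, which IS divisible by 2, so compatible.
    Write x = 41 + 126·t and substitute into x ≡ 1 (mod 4): 126·t ≡ 1 − 41 = -40 (mod 4).
    Divide the congruence (and modulus) by g = 2: 63·t ≡ -20 (mod 2).
    Reduce coefficients mod 2: 1·t ≡ 0 (mod 2).
    So t ≡ 0 (mod 2).
    Then x = 41 + 126·0 = 41, valid modulo lcm(126, 4) = 252: x ≡ 41 (mod 252).
Verify: 41 mod 9 = 5, 41 mod 14 = 13, 41 mod 4 = 1.

x ≡ 41 (mod 252).


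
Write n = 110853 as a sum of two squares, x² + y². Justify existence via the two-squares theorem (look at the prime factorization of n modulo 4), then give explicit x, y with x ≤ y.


Step 1: Factor n = 110853 = 3^2 · 109 · 113.
Step 2: Check the mod-4 condition on each prime factor: 3 ≡ 3 (mod 4), exponent 2 (must be even); 109 ≡ 1 (mod 4), exponent 1; 113 ≡ 1 (mod 4), exponent 1.
All primes ≡ 3 (mod 4) appear to even exponent (or don't appear), so by the two-squares theorem n IS expressible as a sum of two squares.
Step 3: Build a representation. Group n = k² · m with k = 3 and m = 109 · 113 = 12317 (a product of primes ≡ 1 (mod 4)); a representation of m scales to one of n via (k·x)² + (k·y)² = k²(x² + y²). Each prime p ≡ 1 (mod 4) is itself a sum of two squares; find a² by testing p − a² for a perfect square:
  109: 109 − 1² = 108, 109 − 2² = 105, 109 − 3² = 100 = 10² ⇒ 109 = 3² + 10².
  113: 113 − 1² = 112, 113 − 2² = 109, 113 − 3² = 104, 113 − 4² = 97, 113 − 5² = 88, 113 − 6² = 77, 113 − 7² = 64 = 8² ⇒ 113 = 7² + 8².
  Combine using the Brahmagupta–Fibonacci identity (a² + b²)(c² + d²) = (ac − bd)² + (ad + bc)² = (ac + bd)² + (ad − bc)²:
  109 · 113 = 12317: from (3² + 10²)(7² + 8²), take (3·7 − 10·8, 3·8 + 10·7) = (21 − 80, 24 + 70) = (-59, 94); dropping signs (only squares matter) gives (59, 94); check 59² + 94² = 3481 + 8836 = 12317 ✓.
  Scale by k = 3: (3·59, 3·94) = (177, 282).
Step 4: Order so x ≤ y and verify: 177² + 282² = 31329 + 79524 = 110853 = n. ✓

n = 110853 = 177² + 282² (one valid representation with x ≤ y).


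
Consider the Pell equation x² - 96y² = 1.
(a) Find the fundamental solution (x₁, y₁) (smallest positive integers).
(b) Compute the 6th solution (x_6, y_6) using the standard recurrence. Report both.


Step 1: Find the fundamental solution (x₁, y₁) of x² - 96y² = 1.
  Expand √96 as a continued fraction. a₀ = ⌊√96⌋ = 9; iterate m_{k+1} = d_k·a_k − m_k, d_{k+1} = (96 − m_{k+1}²)/d_k, a_{k+1} = ⌊(a₀ + m_{k+1})/d_{k+1}⌋ (starting m₀ = 0, d₀ = 1), with convergents p_k = a_k·p_{k-1} + p_{k-2}, q_k = a_k·q_{k-1} + q_{k-2} (p₋₁ = 1, q₋₁ = 0):
  k = 0: a₀ = 9; p₀/q₀ = 9/1; p₀² − 96·q₀² = 81 − 96 = -15.
  k = 1: m = 9, d = 15, a = ⌊(9 + 9)/15⌋ = 1; p/q = (1·9 + 1)/(1·1 + 0) = 10/1; p² − 96·q² = 100 − 96 = 4.
  k = 2: m = 6, d = 4, a = ⌊(9 + 6)/4⌋ = 3; p/q = (3·10 + 9)/(3·1 + 1) = 39/4; p² − 96·q² = 1521 − 1536 = -15.
  k = 3: m = 6, d = 15, a = ⌊(9 + 6)/15⌋ = 1; p/q = (1·39 + 10)/(1·4 + 1) = 49/5; p² − 96·q² = 2401 − 2400 = 1.
  The first convergent with p² − 96·q² = 1 gives the fundamental solution (x₁, y₁) = (49, 5).
Step 2: Apply the recurrence (x_{n+1}, y_{n+1}) = (x₁x_n + 96y₁y_n, x₁y_n + y₁x_n) repeatedly.
  From (x_1, y_1) = (49, 5): x_2 = 49·49 + 96·5·5 = 4801; y_2 = 49·5 + 5·49 = 490.
  From (x_2, y_2) = (4801, 490): x_3 = 49·4801 + 96·5·490 = 470449; y_3 = 49·490 + 5·4801 = 48015.
  From (x_3, y_3) = (470449, 48015): x_4 = 49·470449 + 96·5·48015 = 46099201; y_4 = 49·48015 + 5·470449 = 4704980.
  From (x_4, y_4) = (46099201, 4704980): x_5 = 49·46099201 + 96·5·4704980 = 4517251249; y_5 = 49·4704980 + 5·46099201 = 461040025.
  From (x_5, y_5) = (4517251249, 461040025): x_6 = 49·4517251249 + 96·5·461040025 = 442644523201; y_6 = 49·461040025 + 5·4517251249 = 45177217470.
Step 3: Verify x_6² - 96·y_6² = 195934173919840627286401 - 195934173919840627286400 = 1 (should be 1). ✓

(x_1, y_1) = (49, 5); (x_6, y_6) = (442644523201, 45177217470).


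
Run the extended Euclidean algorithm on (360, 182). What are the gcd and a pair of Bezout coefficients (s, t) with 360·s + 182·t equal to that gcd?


Euclidean algorithm on (360, 182) — divide until remainder is 0:
  360 = 1 · 182 + 178
  182 = 1 · 178 + 4
  178 = 44 · 4 + 2
  4 = 2 · 2 + 0
gcd(360, 182) = 2.
Track Bezout coefficients alongside the remainders: start with r₀ = 360 = a·1 + b·0 (s = 1, t = 0) and r₁ = 182 = a·0 + b·1 (s = 0, t = 1); each new remainder r_{k+1} = r_{k-1} − q_k·r_k inherits s_{k+1} = s_{k-1} − q_k·s_k, t_{k+1} = t_{k-1} − q_k·t_k, so r_k = a·s_k + b·t_k at every step:
  q = 1: r = 178, s = 1 − 1·0 = 1, t = 0 − 1·1 = -1  (check: 360·1 + 182·(-1) = 178)
  q = 1: r = 4, s = 0 − 1·1 = -1, t = 1 − 1·(-1) = 2  (check: 360·(-1) + 182·2 = 4)
  q = 44: r = 2, s = 1 − 44·(-1) = 45, t = -1 − 44·2 = -89  (check: 360·45 + 182·(-89) = 2)
The row with r = 2 (the gcd) gives the Bezout coefficients s = 45, t = -89.
Result: 360 · (45) + 182 · (-89) = 2.

gcd(360, 182) = 2; s = 45, t = -89 (check: 360·45 + 182·(-89) = 2).


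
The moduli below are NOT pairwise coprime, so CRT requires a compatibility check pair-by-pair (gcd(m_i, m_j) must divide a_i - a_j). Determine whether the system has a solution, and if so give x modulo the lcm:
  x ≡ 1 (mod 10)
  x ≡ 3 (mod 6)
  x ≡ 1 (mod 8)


Moduli 10, 6, 8 are not pairwise coprime, so CRT works modulo lcm(m_i) when all pairwise compatibility conditions hold.
Pairwise compatibility: gcd(m_i, m_j) must divide a_i - a_j for every pair.
Merge one congruence at a time:
  Start: x ≡ 1 (mod 10).
  Combine with x ≡ 3 (mod 6): gcd(10, 6) = 2; 3 - 1 = 2, which IS divisible by 2, so compatible.
    Write x = 1 + 10·t and substitute into x ≡ 3 (mod 6): 10·t ≡ 3 − 1 = 2 (mod 6).
    Divide the congruence (and modulus) by g = 2: 5·t ≡ 1 (mod 3).
    Reduce coefficients mod 3: 2·t ≡ 1 (mod 3).
    The inverse of 2 mod 3 is 2 (since 2·2 = 4 = 1·3 + 1), so t ≡ 2·1 = 2 ≡ 2 (mod 3).
    Then x = 1 + 10·2 = 21, valid modulo lcm(10, 6) = 30: x ≡ 21 (mod 30).
  Combine with x ≡ 1 (mod 8): gcd(30, 8) = 2; 1 - 21 = -20, which IS divisible by 2, so compatible.
    Write x = 21 + 30·t and substitute into x ≡ 1 (mod 8): 30·t ≡ 1 − 21 = -20 (mod 8).
    Divide the congruence (and modulus) by g = 2: 15·t ≡ -10 (mod 4).
    Reduce coefficients mod 4: 3·t ≡ 2 (mod 4).
    The inverse of 3 mod 4 is 3 (since 3·3 = 9 = 2·4 + 1), so t ≡ 3·2 = 6 ≡ 2 (mod 4).
    Then x = 21 + 30·2 = 81, valid modulo lcm(30, 8) = 120: x ≡ 81 (mod 120).
Verify: 81 mod 10 = 1, 81 mod 6 = 3, 81 mod 8 = 1.

x ≡ 81 (mod 120).


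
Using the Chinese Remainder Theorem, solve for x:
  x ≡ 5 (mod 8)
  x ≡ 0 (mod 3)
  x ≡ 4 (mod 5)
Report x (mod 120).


Moduli 8, 3, 5 are pairwise coprime; by CRT there is a unique solution modulo M = 8 · 3 · 5 = 120.
Solve pairwise, accumulating the modulus:
  Start with x ≡ 5 (mod 8).
  Combine with x ≡ 0 (mod 3): since gcd(8, 3) = 1, we get a unique residue mod 24.
    Write x = 5 + 8·t and substitute into x ≡ 0 (mod 3): 8·t ≡ 0 − 5 = -5 (mod 3).
    Reduce coefficients mod 3: 2·t ≡ 1 (mod 3).
    The inverse of 2 mod 3 is 2 (since 2·2 = 4 = 1·3 + 1), so t ≡ 2·1 = 2 ≡ 2 (mod 3).
    Then x = 5 + 8·2 = 21, valid modulo lcm(8, 3) = 24: x ≡ 21 (mod 24).
  Combine with x ≡ 4 (mod 5): since gcd(24, 5) = 1, we get a unique residue mod 120.
    Write x = 21 + 24·t and substitute into x ≡ 4 (mod 5): 24·t ≡ 4 − 21 = -17 (mod 5).
    Reduce coefficients mod 5: 4·t ≡ 3 (mod 5).
    The inverse of 4 mod 5 is 4 (since 4·4 = 16 = 3·5 + 1), so t ≡ 4·3 = 12 ≡ 2 (mod 5).
    Then x = 21 + 24·2 = 69, valid modulo lcm(24, 5) = 120: x ≡ 69 (mod 120).
Verify: 69 mod 8 = 5 ✓, 69 mod 3 = 0 ✓, 69 mod 5 = 4 ✓.

x ≡ 69 (mod 120).


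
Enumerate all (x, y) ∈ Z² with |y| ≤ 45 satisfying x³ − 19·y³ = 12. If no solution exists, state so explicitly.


The equation is x³ - 19y³ = 12. For fixed y, x³ = 19·y³ + 12, so a solution requires the RHS to be a perfect cube.
Strategy: iterate y from -45 to 45, compute RHS = 19·y³ + 12, and check whether it is a (positive or negative) perfect cube.
Check small values of y:
  y = 0: RHS = 12 is not a perfect cube.
  y = 1: RHS = 31 is not a perfect cube.
  y = -1: RHS = -7 is not a perfect cube.
  y = 2: RHS = 164 is not a perfect cube.
  y = -2: RHS = -140 is not a perfect cube.
  y = 3: RHS = 525 is not a perfect cube.
  y = -3: RHS = -501 is not a perfect cube.
Continuing the search up to |y| = 45 finds no solutions either.
No (x, y) in the scanned range satisfies the equation.

No integer solutions with |y| ≤ 45.


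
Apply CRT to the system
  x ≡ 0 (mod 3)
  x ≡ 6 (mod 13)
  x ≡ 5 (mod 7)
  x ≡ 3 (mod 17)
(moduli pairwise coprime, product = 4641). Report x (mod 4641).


Product of moduli M = 3 · 13 · 7 · 17 = 4641.
Merge one congruence at a time:
  Start: x ≡ 0 (mod 3).
  Combine with x ≡ 6 (mod 13); new modulus lcm = 39.
    Write x = 0 + 3·t and substitute into x ≡ 6 (mod 13): 3·t ≡ 6 − 0 = 6 (mod 13).
    The inverse of 3 mod 13 is 9 (since 3·9 = 27 = 2·13 + 1), so t ≡ 9·6 = 54 ≡ 2 (mod 13).
    Then x = 0 + 3·2 = 6, valid modulo lcm(3, 13) = 39: x ≡ 6 (mod 39).
  Combine with x ≡ 5 (mod 7); new modulus lcm = 273.
    Write x = 6 + 39·t and substitute into x ≡ 5 (mod 7): 39·t ≡ 5 − 6 = -1 (mod 7).
    Reduce coefficients mod 7: 4·t ≡ 6 (mod 7).
    The inverse of 4 mod 7 is 2 (since 4·2 = 8 = 1·7 + 1), so t ≡ 2·6 = 12 ≡ 5 (mod 7).
    Then x = 6 + 39·5 = 201, valid modulo lcm(39, 7) = 273: x ≡ 201 (mod 273).
  Combine with x ≡ 3 (mod 17); new modulus lcm = 4641.
    Write x = 201 + 273·t and substitute into x ≡ 3 (mod 17): 273·t ≡ 3 − 201 = -198 (mod 17).
    Reduce coefficients mod 17: 1·t ≡ 6 (mod 17).
    So t ≡ 6 (mod 17).
    Then x = 201 + 273·6 = 1839, valid modulo lcm(273, 17) = 4641: x ≡ 1839 (mod 4641).
Verify against each original: 1839 mod 3 = 0, 1839 mod 13 = 6, 1839 mod 7 = 5, 1839 mod 17 = 3.

x ≡ 1839 (mod 4641).


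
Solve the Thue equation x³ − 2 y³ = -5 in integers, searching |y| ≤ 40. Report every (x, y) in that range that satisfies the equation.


The equation is x³ - 2y³ = -5. For fixed y, x³ = 2·y³ − 5, so a solution requires the RHS to be a perfect cube.
Strategy: iterate y from -40 to 40, compute RHS = 2·y³ − 5, and check whether it is a (positive or negative) perfect cube.
Check small values of y:
  y = 0: RHS = -5 is not a perfect cube.
  y = 1: RHS = -3 is not a perfect cube.
  y = -1: RHS = -7 is not a perfect cube.
  y = 2: RHS = 11 is not a perfect cube.
  y = -2: RHS = -21 is not a perfect cube.
  y = 3: RHS = 49 is not a perfect cube.
  y = -3: RHS = -59 is not a perfect cube.
Continuing the search up to |y| = 40 finds no solutions either.
No (x, y) in the scanned range satisfies the equation.

No integer solutions with |y| ≤ 40.


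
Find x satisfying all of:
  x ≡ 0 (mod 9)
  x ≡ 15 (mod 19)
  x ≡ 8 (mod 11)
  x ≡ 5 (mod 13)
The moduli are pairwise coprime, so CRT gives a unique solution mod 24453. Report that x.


Product of moduli M = 9 · 19 · 11 · 13 = 24453.
Merge one congruence at a time:
  Start: x ≡ 0 (mod 9).
  Combine with x ≡ 15 (mod 19); new modulus lcm = 171.
    Write x = 0 + 9·t and substitute into x ≡ 15 (mod 19): 9·t ≡ 15 − 0 = 15 (mod 19).
    The inverse of 9 mod 19 is 17 (since 9·17 = 153 = 8·19 + 1), so t ≡ 17·15 = 255 ≡ 8 (mod 19).
    Then x = 0 + 9·8 = 72, valid modulo lcm(9, 19) = 171: x ≡ 72 (mod 171).
  Combine with x ≡ 8 (mod 11); new modulus lcm = 1881.
    Write x = 72 + 171·t and substitute into x ≡ 8 (mod 11): 171·t ≡ 8 − 72 = -64 (mod 11).
    Reduce coefficients mod 11: 6·t ≡ 2 (mod 11).
    The inverse of 6 mod 11 is 2 (since 6·2 = 12 = 1·11 + 1), so t ≡ 2·2 = 4 ≡ 4 (mod 11).
    Then x = 72 + 171·4 = 756, valid modulo lcm(171, 11) = 1881: x ≡ 756 (mod 1881).
  Combine with x ≡ 5 (mod 13); new modulus lcm = 24453.
    Write x = 756 + 1881·t and substitute into x ≡ 5 (mod 13): 1881·t ≡ 5 − 756 = -751 (mod 13).
    Reduce coefficients mod 13: 9·t ≡ 3 (mod 13).
    The inverse of 9 mod 13 is 3 (since 9·3 = 27 = 2·13 + 1), so t ≡ 3·3 = 9 ≡ 9 (mod 13).
    Then x = 756 + 1881·9 = 17685, valid modulo lcm(1881, 13) = 24453: x ≡ 17685 (mod 24453).
Verify against each original: 17685 mod 9 = 0, 17685 mod 19 = 15, 17685 mod 11 = 8, 17685 mod 13 = 5.

x ≡ 17685 (mod 24453).


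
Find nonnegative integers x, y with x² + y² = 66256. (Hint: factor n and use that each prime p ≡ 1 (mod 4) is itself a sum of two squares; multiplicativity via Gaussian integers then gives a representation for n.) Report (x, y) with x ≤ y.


Step 1: Factor n = 66256 = 2^4 · 41 · 101.
Step 2: Check the mod-4 condition on each prime factor: 2 = 2 (special); 41 ≡ 1 (mod 4), exponent 1; 101 ≡ 1 (mod 4), exponent 1.
All primes ≡ 3 (mod 4) appear to even exponent (or don't appear), so by the two-squares theorem n IS expressible as a sum of two squares.
Step 3: Build a representation. Group n = k² · m with k = 4 and m = 41 · 101 = 4141 (a product of primes ≡ 1 (mod 4)); a representation of m scales to one of n via (k·x)² + (k·y)² = k²(x² + y²). Each prime p ≡ 1 (mod 4) is itself a sum of two squares; find a² by testing p − a² for a perfect square:
  41: 41 − 1² = 40, 41 − 2² = 37, 41 − 3² = 32, 41 − 4² = 25 = 5² ⇒ 41 = 4² + 5².
  101: 101 − 1² = 100 = 10² ⇒ 101 = 1² + 10².
  Combine using the Brahmagupta–Fibonacci identity (a² + b²)(c² + d²) = (ac − bd)² + (ad + bc)² = (ac + bd)² + (ad − bc)²:
  41 · 101 = 4141: from (4² + 5²)(1² + 10²), take (4·1 − 5·10, 4·10 + 5·1) = (4 − 50, 40 + 5) = (-46, 45); dropping signs (only squares matter) gives (46, 45); check 46² + 45² = 2116 + 2025 = 4141 ✓.
  Scale by k = 4: (4·46, 4·45) = (184, 180).
Step 4: Order so x ≤ y and verify: 180² + 184² = 32400 + 33856 = 66256 = n. ✓

n = 66256 = 180² + 184² (one valid representation with x ≤ y).


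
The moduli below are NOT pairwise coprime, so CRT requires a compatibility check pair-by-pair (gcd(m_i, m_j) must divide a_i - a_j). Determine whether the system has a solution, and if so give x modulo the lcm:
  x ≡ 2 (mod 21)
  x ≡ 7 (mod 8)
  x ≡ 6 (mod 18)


Moduli 21, 8, 18 are not pairwise coprime, so CRT works modulo lcm(m_i) when all pairwise compatibility conditions hold.
Pairwise compatibility: gcd(m_i, m_j) must divide a_i - a_j for every pair.
Merge one congruence at a time:
  Start: x ≡ 2 (mod 21).
  Combine with x ≡ 7 (mod 8): gcd(21, 8) = 1; 7 - 2 = 5, which IS divisible by 1, so compatible.
    Write x = 2 + 21·t and substitute into x ≡ 7 (mod 8): 21·t ≡ 7 − 2 = 5 (mod 8).
    Reduce coefficients mod 8: 5·t ≡ 5 (mod 8).
    The inverse of 5 mod 8 is 5 (since 5·5 = 25 = 3·8 + 1), so t ≡ 5·5 = 25 ≡ 1 (mod 8).
    Then x = 2 + 21·1 = 23, valid modulo lcm(21, 8) = 168: x ≡ 23 (mod 168).
  Combine with x ≡ 6 (mod 18): gcd(168, 18) = 6, and 6 - 23 = -17 is NOT divisible by 6.
    ⇒ system is inconsistent (no integer solution).

No solution (the system is inconsistent).


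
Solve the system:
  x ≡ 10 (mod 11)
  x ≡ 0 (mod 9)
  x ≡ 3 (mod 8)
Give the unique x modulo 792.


Moduli 11, 9, 8 are pairwise coprime; by CRT there is a unique solution modulo M = 11 · 9 · 8 = 792.
Solve pairwise, accumulating the modulus:
  Start with x ≡ 10 (mod 11).
  Combine with x ≡ 0 (mod 9): since gcd(11, 9) = 1, we get a unique residue mod 99.
    Write x = 10 + 11·t and substitute into x ≡ 0 (mod 9): 11·t ≡ 0 − 10 = -10 (mod 9).
    Reduce coefficients mod 9: 2·t ≡ 8 (mod 9).
    The inverse of 2 mod 9 is 5 (since 2·5 = 10 = 1·9 + 1), so t ≡ 5·8 = 40 ≡ 4 (mod 9).
    Then x = 10 + 11·4 = 54, valid modulo lcm(11, 9) = 99: x ≡ 54 (mod 99).
  Combine with x ≡ 3 (mod 8): since gcd(99, 8) = 1, we get a unique residue mod 792.
    Write x = 54 + 99·t and substitute into x ≡ 3 (mod 8): 99·t ≡ 3 − 54 = -51 (mod 8).
    Reduce coefficients mod 8: 3·t ≡ 5 (mod 8).
    The inverse of 3 mod 8 is 3 (since 3·3 = 9 = 1·8 + 1), so t ≡ 3·5 = 15 ≡ 7 (mod 8).
    Then x = 54 + 99·7 = 747, valid modulo lcm(99, 8) = 792: x ≡ 747 (mod 792).
Verify: 747 mod 11 = 10 ✓, 747 mod 9 = 0 ✓, 747 mod 8 = 3 ✓.

x ≡ 747 (mod 792).


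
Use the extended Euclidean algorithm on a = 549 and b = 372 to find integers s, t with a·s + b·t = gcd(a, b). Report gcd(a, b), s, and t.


Euclidean algorithm on (549, 372) — divide until remainder is 0:
  549 = 1 · 372 + 177
  372 = 2 · 177 + 18
  177 = 9 · 18 + 15
  18 = 1 · 15 + 3
  15 = 5 · 3 + 0
gcd(549, 372) = 3.
Track Bezout coefficients alongside the remainders: start with r₀ = 549 = a·1 + b·0 (s = 1, t = 0) and r₁ = 372 = a·0 + b·1 (s = 0, t = 1); each new remainder r_{k+1} = r_{k-1} − q_k·r_k inherits s_{k+1} = s_{k-1} − q_k·s_k, t_{k+1} = t_{k-1} − q_k·t_k, so r_k = a·s_k + b·t_k at every step:
  q = 1: r = 177, s = 1 − 1·0 = 1, t = 0 − 1·1 = -1  (check: 549·1 + 372·(-1) = 177)
  q = 2: r = 18, s = 0 − 2·1 = -2, t = 1 − 2·(-1) = 3  (check: 549·(-2) + 372·3 = 18)
  q = 9: r = 15, s = 1 − 9·(-2) = 19, t = -1 − 9·3 = -28  (check: 549·19 + 372·(-28) = 15)
  q = 1: r = 3, s = -2 − 1·19 = -21, t = 3 − 1·(-28) = 31  (check: 549·(-21) + 372·31 = 3)
The row with r = 3 (the gcd) gives the Bezout coefficients s = -21, t = 31.
Result: 549 · (-21) + 372 · (31) = 3.

gcd(549, 372) = 3; s = -21, t = 31 (check: 549·(-21) + 372·31 = 3).


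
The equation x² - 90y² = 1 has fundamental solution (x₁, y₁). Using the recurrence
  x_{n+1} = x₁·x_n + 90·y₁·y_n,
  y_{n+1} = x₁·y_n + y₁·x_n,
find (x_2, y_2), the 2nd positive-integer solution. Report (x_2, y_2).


Step 1: Find the fundamental solution (x₁, y₁) of x² - 90y² = 1.
  Expand √90 as a continued fraction. a₀ = ⌊√90⌋ = 9; iterate m_{k+1} = d_k·a_k − m_k, d_{k+1} = (90 − m_{k+1}²)/d_k, a_{k+1} = ⌊(a₀ + m_{k+1})/d_{k+1}⌋ (starting m₀ = 0, d₀ = 1), with convergents p_k = a_k·p_{k-1} + p_{k-2}, q_k = a_k·q_{k-1} + q_{k-2} (p₋₁ = 1, q₋₁ = 0):
  k = 0: a₀ = 9; p₀/q₀ = 9/1; p₀² − 90·q₀² = 81 − 90 = -9.
  k = 1: m = 9, d = 9, a = ⌊(9 + 9)/9⌋ = 2; p/q = (2·9 + 1)/(2·1 + 0) = 19/2; p² − 90·q² = 361 − 360 = 1.
  The first convergent with p² − 90·q² = 1 gives the fundamental solution (x₁, y₁) = (19, 2).
Step 2: Apply the recurrence (x_{n+1}, y_{n+1}) = (x₁x_n + 90y₁y_n, x₁y_n + y₁x_n) repeatedly.
  From (x_1, y_1) = (19, 2): x_2 = 19·19 + 90·2·2 = 721; y_2 = 19·2 + 2·19 = 76.
Step 3: Verify x_2² - 90·y_2² = 519841 - 519840 = 1 (should be 1). ✓

(x_1, y_1) = (19, 2); (x_2, y_2) = (721, 76).


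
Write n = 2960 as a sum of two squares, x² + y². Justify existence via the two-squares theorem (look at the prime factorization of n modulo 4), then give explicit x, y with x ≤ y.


Step 1: Factor n = 2960 = 2^4 · 5 · 37.
Step 2: Check the mod-4 condition on each prime factor: 2 = 2 (special); 5 ≡ 1 (mod 4), exponent 1; 37 ≡ 1 (mod 4), exponent 1.
All primes ≡ 3 (mod 4) appear to even exponent (or don't appear), so by the two-squares theorem n IS expressible as a sum of two squares.
Step 3: Build a representation. Group n = k² · m with k = 4 and m = 5 · 37 = 185 (a product of primes ≡ 1 (mod 4)); a representation of m scales to one of n via (k·x)² + (k·y)² = k²(x² + y²). Each prime p ≡ 1 (mod 4) is itself a sum of two squares; find a² by testing p − a² for a perfect square:
  5: 5 − 1² = 4 = 2² ⇒ 5 = 1² + 2².
  37: 37 − 1² = 36 = 6² ⇒ 37 = 1² + 6².
  Combine using the Brahmagupta–Fibonacci identity (a² + b²)(c² + d²) = (ac − bd)² + (ad + bc)² = (ac + bd)² + (ad − bc)²:
  5 · 37 = 185: from (1² + 2²)(1² + 6²), take (1·1 − 2·6, 1·6 + 2·1) = (1 − 12, 6 + 2) = (-11, 8); dropping signs (only squares matter) gives (11, 8); check 11² + 8² = 121 + 64 = 185 ✓.
  Scale by k = 4: (4·11, 4·8) = (44, 32).
Step 4: Order so x ≤ y and verify: 32² + 44² = 1024 + 1936 = 2960 = n. ✓

n = 2960 = 32² + 44² (one valid representation with x ≤ y).


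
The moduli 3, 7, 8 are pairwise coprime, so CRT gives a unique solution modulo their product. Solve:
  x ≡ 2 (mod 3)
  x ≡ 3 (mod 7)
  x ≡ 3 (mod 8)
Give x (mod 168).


Moduli 3, 7, 8 are pairwise coprime; by CRT there is a unique solution modulo M = 3 · 7 · 8 = 168.
Solve pairwise, accumulating the modulus:
  Start with x ≡ 2 (mod 3).
  Combine with x ≡ 3 (mod 7): since gcd(3, 7) = 1, we get a unique residue mod 21.
    Write x = 2 + 3·t and substitute into x ≡ 3 (mod 7): 3·t ≡ 3 − 2 = 1 (mod 7).
    The inverse of 3 mod 7 is 5 (since 3·5 = 15 = 2·7 + 1), so t ≡ 5·1 = 5 ≡ 5 (mod 7).
    Then x = 2 + 3·5 = 17, valid modulo lcm(3, 7) = 21: x ≡ 17 (mod 21).
  Combine with x ≡ 3 (mod 8): since gcd(21, 8) = 1, we get a unique residue mod 168.
    Write x = 17 + 21·t and substitute into x ≡ 3 (mod 8): 21·t ≡ 3 − 17 = -14 (mod 8).
    Reduce coefficients mod 8: 5·t ≡ 2 (mod 8).
    The inverse of 5 mod 8 is 5 (since 5·5 = 25 = 3·8 + 1), so t ≡ 5·2 = 10 ≡ 2 (mod 8).
    Then x = 17 + 21·2 = 59, valid modulo lcm(21, 8) = 168: x ≡ 59 (mod 168).
Verify: 59 mod 3 = 2 ✓, 59 mod 7 = 3 ✓, 59 mod 8 = 3 ✓.

x ≡ 59 (mod 168).


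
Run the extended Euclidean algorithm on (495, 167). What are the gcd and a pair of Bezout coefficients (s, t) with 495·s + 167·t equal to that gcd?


Euclidean algorithm on (495, 167) — divide until remainder is 0:
  495 = 2 · 167 + 161
  167 = 1 · 161 + 6
  161 = 26 · 6 + 5
  6 = 1 · 5 + 1
  5 = 5 · 1 + 0
gcd(495, 167) = 1.
Track Bezout coefficients alongside the remainders: start with r₀ = 495 = a·1 + b·0 (s = 1, t = 0) and r₁ = 167 = a·0 + b·1 (s = 0, t = 1); each new remainder r_{k+1} = r_{k-1} − q_k·r_k inherits s_{k+1} = s_{k-1} − q_k·s_k, t_{k+1} = t_{k-1} − q_k·t_k, so r_k = a·s_k + b·t_k at every step:
  q = 2: r = 161, s = 1 − 2·0 = 1, t = 0 − 2·1 = -2  (check: 495·1 + 167·(-2) = 161)
  q = 1: r = 6, s = 0 − 1·1 = -1, t = 1 − 1·(-2) = 3  (check: 495·(-1) + 167·3 = 6)
  q = 26: r = 5, s = 1 − 26·(-1) = 27, t = -2 − 26·3 = -80  (check: 495·27 + 167·(-80) = 5)
  q = 1: r = 1, s = -1 − 1·27 = -28, t = 3 − 1·(-80) = 83  (check: 495·(-28) + 167·83 = 1)
The row with r = 1 (the gcd) gives the Bezout coefficients s = -28, t = 83.
Result: 495 · (-28) + 167 · (83) = 1.

gcd(495, 167) = 1; s = -28, t = 83 (check: 495·(-28) + 167·83 = 1).


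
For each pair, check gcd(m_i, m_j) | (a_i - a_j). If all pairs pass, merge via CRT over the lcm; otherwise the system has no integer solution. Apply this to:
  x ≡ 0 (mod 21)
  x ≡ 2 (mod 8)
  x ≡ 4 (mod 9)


Moduli 21, 8, 9 are not pairwise coprime, so CRT works modulo lcm(m_i) when all pairwise compatibility conditions hold.
Pairwise compatibility: gcd(m_i, m_j) must divide a_i - a_j for every pair.
Merge one congruence at a time:
  Start: x ≡ 0 (mod 21).
  Combine with x ≡ 2 (mod 8): gcd(21, 8) = 1; 2 - 0 = 2, which IS divisible by 1, so compatible.
    Write x = 0 + 21·t and substitute into x ≡ 2 (mod 8): 21·t ≡ 2 − 0 = 2 (mod 8).
    Reduce coefficients mod 8: 5·t ≡ 2 (mod 8).
    The inverse of 5 mod 8 is 5 (since 5·5 = 25 = 3·8 + 1), so t ≡ 5·2 = 10 ≡ 2 (mod 8).
    Then x = 0 + 21·2 = 42, valid modulo lcm(21, 8) = 168: x ≡ 42 (mod 168).
  Combine with x ≡ 4 (mod 9): gcd(168, 9) = 3, and 4 - 42 = -38 is NOT divisible by 3.
    ⇒ system is inconsistent (no integer solution).

No solution (the system is inconsistent).


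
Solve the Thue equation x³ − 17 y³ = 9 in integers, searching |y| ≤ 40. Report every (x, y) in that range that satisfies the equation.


The equation is x³ - 17y³ = 9. For fixed y, x³ = 17·y³ + 9, so a solution requires the RHS to be a perfect cube.
Strategy: iterate y from -40 to 40, compute RHS = 17·y³ + 9, and check whether it is a (positive or negative) perfect cube.
Check small values of y:
  y = 0: RHS = 9 is not a perfect cube.
  y = 1: RHS = 26 is not a perfect cube.
  y = -1: RHS = -8 = (-2)³ ⇒ x = -2 works.
  y = 2: RHS = 145 is not a perfect cube.
  y = -2: RHS = -127 is not a perfect cube.
  y = 3: RHS = 468 is not a perfect cube.
  y = -3: RHS = -450 is not a perfect cube.
Continuing the search up to |y| = 40 finds no further solutions beyond those listed.
Collected solutions: (-2, -1).

Solutions (with |y| ≤ 40): (-2, -1).


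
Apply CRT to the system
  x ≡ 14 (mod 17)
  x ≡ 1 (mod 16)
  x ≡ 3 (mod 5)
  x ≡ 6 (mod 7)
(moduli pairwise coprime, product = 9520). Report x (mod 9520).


Product of moduli M = 17 · 16 · 5 · 7 = 9520.
Merge one congruence at a time:
  Start: x ≡ 14 (mod 17).
  Combine with x ≡ 1 (mod 16); new modulus lcm = 272.
    Write x = 14 + 17·t and substitute into x ≡ 1 (mod 16): 17·t ≡ 1 − 14 = -13 (mod 16).
    Reduce coefficients mod 16: 1·t ≡ 3 (mod 16).
    So t ≡ 3 (mod 16).
    Then x = 14 + 17·3 = 65, valid modulo lcm(17, 16) = 272: x ≡ 65 (mod 272).
  Combine with x ≡ 3 (mod 5); new modulus lcm = 1360.
    Write x = 65 + 272·t and substitute into x ≡ 3 (mod 5): 272·t ≡ 3 − 65 = -62 (mod 5).
    Reduce coefficients mod 5: 2·t ≡ 3 (mod 5).
    The inverse of 2 mod 5 is 3 (since 2·3 = 6 = 1·5 + 1), so t ≡ 3·3 = 9 ≡ 4 (mod 5).
    Then x = 65 + 272·4 = 1153, valid modulo lcm(272, 5) = 1360: x ≡ 1153 (mod 1360).
  Combine with x ≡ 6 (mod 7); new modulus lcm = 9520.
    Write x = 1153 + 1360·t and substitute into x ≡ 6 (mod 7): 1360·t ≡ 6 − 1153 = -1147 (mod 7).
    Reduce coefficients mod 7: 2·t ≡ 1 (mod 7).
    The inverse of 2 mod 7 is 4 (since 2·4 = 8 = 1·7 + 1), so t ≡ 4·1 = 4 ≡ 4 (mod 7).
    Then x = 1153 + 1360·4 = 6593, valid modulo lcm(1360, 7) = 9520: x ≡ 6593 (mod 9520).
Verify against each original: 6593 mod 17 = 14, 6593 mod 16 = 1, 6593 mod 5 = 3, 6593 mod 7 = 6.

x ≡ 6593 (mod 9520).


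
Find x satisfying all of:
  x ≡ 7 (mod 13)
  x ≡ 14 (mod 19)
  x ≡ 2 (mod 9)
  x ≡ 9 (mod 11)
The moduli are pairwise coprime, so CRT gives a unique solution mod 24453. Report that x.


Product of moduli M = 13 · 19 · 9 · 11 = 24453.
Merge one congruence at a time:
  Start: x ≡ 7 (mod 13).
  Combine with x ≡ 14 (mod 19); new modulus lcm = 247.
    Write x = 7 + 13·t and substitute into x ≡ 14 (mod 19): 13·t ≡ 14 − 7 = 7 (mod 19).
    The inverse of 13 mod 19 is 3 (since 13·3 = 39 = 2·19 + 1), so t ≡ 3·7 = 21 ≡ 2 (mod 19).
    Then x = 7 + 13·2 = 33, valid modulo lcm(13, 19) = 247: x ≡ 33 (mod 247).
  Combine with x ≡ 2 (mod 9); new modulus lcm = 2223.
    Write x = 33 + 247·t and substitute into x ≡ 2 (mod 9): 247·t ≡ 2 − 33 = -31 (mod 9).
    Reduce coefficients mod 9: 4·t ≡ 5 (mod 9).
    The inverse of 4 mod 9 is 7 (since 4·7 = 28 = 3·9 + 1), so t ≡ 7·5 = 35 ≡ 8 (mod 9).
    Then x = 33 + 247·8 = 2009, valid modulo lcm(247, 9) = 2223: x ≡ 2009 (mod 2223).
  Combine with x ≡ 9 (mod 11); new modulus lcm = 24453.
    Write x = 2009 + 2223·t and substitute into x ≡ 9 (mod 11): 2223·t ≡ 9 − 2009 = -2000 (mod 11).
    Reduce coefficients mod 11: 1·t ≡ 2 (mod 11).
    So t ≡ 2 (mod 11).
    Then x = 2009 + 2223·2 = 6455, valid modulo lcm(2223, 11) = 24453: x ≡ 6455 (mod 24453).
Verify against each original: 6455 mod 13 = 7, 6455 mod 19 = 14, 6455 mod 9 = 2, 6455 mod 11 = 9.

x ≡ 6455 (mod 24453).


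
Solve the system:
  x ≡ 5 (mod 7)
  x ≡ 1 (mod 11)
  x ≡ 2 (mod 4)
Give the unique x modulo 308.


Moduli 7, 11, 4 are pairwise coprime; by CRT there is a unique solution modulo M = 7 · 11 · 4 = 308.
Solve pairwise, accumulating the modulus:
  Start with x ≡ 5 (mod 7).
  Combine with x ≡ 1 (mod 11): since gcd(7, 11) = 1, we get a unique residue mod 77.
    Write x = 5 + 7·t and substitute into x ≡ 1 (mod 11): 7·t ≡ 1 − 5 = -4 (mod 11).
    Reduce coefficients mod 11: 7·t ≡ 7 (mod 11).
    The inverse of 7 mod 11 is 8 (since 7·8 = 56 = 5·11 + 1), so t ≡ 8·7 = 56 ≡ 1 (mod 11).
    Then x = 5 + 7·1 = 12, valid modulo lcm(7, 11) = 77: x ≡ 12 (mod 77).
  Combine with x ≡ 2 (mod 4): since gcd(77, 4) = 1, we get a unique residue mod 308.
    Write x = 12 + 77·t and substitute into x ≡ 2 (mod 4): 77·t ≡ 2 − 12 = -10 (mod 4).
    Reduce coefficients mod 4: 1·t ≡ 2 (mod 4).
    So t ≡ 2 (mod 4).
    Then x = 12 + 77·2 = 166, valid modulo lcm(77, 4) = 308: x ≡ 166 (mod 308).
Verify: 166 mod 7 = 5 ✓, 166 mod 11 = 1 ✓, 166 mod 4 = 2 ✓.

x ≡ 166 (mod 308).


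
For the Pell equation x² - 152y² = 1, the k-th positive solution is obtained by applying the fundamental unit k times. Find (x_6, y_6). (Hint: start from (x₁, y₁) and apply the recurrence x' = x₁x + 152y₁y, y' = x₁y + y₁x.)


Step 1: Find the fundamental solution (x₁, y₁) of x² - 152y² = 1.
  Expand √152 as a continued fraction. a₀ = ⌊√152⌋ = 12; iterate m_{k+1} = d_k·a_k − m_k, d_{k+1} = (152 − m_{k+1}²)/d_k, a_{k+1} = ⌊(a₀ + m_{k+1})/d_{k+1}⌋ (starting m₀ = 0, d₀ = 1), with convergents p_k = a_k·p_{k-1} + p_{k-2}, q_k = a_k·q_{k-1} + q_{k-2} (p₋₁ = 1, q₋₁ = 0):
  k = 0: a₀ = 12; p₀/q₀ = 12/1; p₀² − 152·q₀² = 144 − 152 = -8.
  k = 1: m = 12, d = 8, a = ⌊(12 + 12)/8⌋ = 3; p/q = (3·12 + 1)/(3·1 + 0) = 37/3; p² − 152·q² = 1369 − 1368 = 1.
  The first convergent with p² − 152·q² = 1 gives the fundamental solution (x₁, y₁) = (37, 3).
Step 2: Apply the recurrence (x_{n+1}, y_{n+1}) = (x₁x_n + 152y₁y_n, x₁y_n + y₁x_n) repeatedly.
  From (x_1, y_1) = (37, 3): x_2 = 37·37 + 152·3·3 = 2737; y_2 = 37·3 + 3·37 = 222.
  From (x_2, y_2) = (2737, 222): x_3 = 37·2737 + 152·3·222 = 202501; y_3 = 37·222 + 3·2737 = 16425.
  From (x_3, y_3) = (202501, 16425): x_4 = 37·202501 + 152·3·16425 = 14982337; y_4 = 37·16425 + 3·202501 = 1215228.
  From (x_4, y_4) = (14982337, 1215228): x_5 = 37·14982337 + 152·3·1215228 = 1108490437; y_5 = 37·1215228 + 3·14982337 = 89910447.
  From (x_5, y_5) = (1108490437, 89910447): x_6 = 37·1108490437 + 152·3·89910447 = 82013310001; y_6 = 37·89910447 + 3·1108490437 = 6652157850.
Step 3: Verify x_6² - 152·y_6² = 6726183017320126620001 - 6726183017320126620000 = 1 (should be 1). ✓

(x_1, y_1) = (37, 3); (x_6, y_6) = (82013310001, 6652157850).


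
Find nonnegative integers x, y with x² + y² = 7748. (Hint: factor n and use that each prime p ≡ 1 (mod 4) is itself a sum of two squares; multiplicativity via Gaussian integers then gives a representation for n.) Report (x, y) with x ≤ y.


Step 1: Factor n = 7748 = 2^2 · 13 · 149.
Step 2: Check the mod-4 condition on each prime factor: 2 = 2 (special); 13 ≡ 1 (mod 4), exponent 1; 149 ≡ 1 (mod 4), exponent 1.
All primes ≡ 3 (mod 4) appear to even exponent (or don't appear), so by the two-squares theorem n IS expressible as a sum of two squares.
Step 3: Build a representation. Group n = k² · m with k = 2 and m = 13 · 149 = 1937 (a product of primes ≡ 1 (mod 4)); a representation of m scales to one of n via (k·x)² + (k·y)² = k²(x² + y²). Each prime p ≡ 1 (mod 4) is itself a sum of two squares; find a² by testing p − a² for a perfect square:
  13: 13 − 1² = 12, 13 − 2² = 9 = 3² ⇒ 13 = 2² + 3².
  149: 149 − 1² = 148, 149 − 2² = 145, 149 − 3² = 140, 149 − 4² = 133, 149 − 5² = 124, 149 − 6² = 113, 149 − 7² = 100 = 10² ⇒ 149 = 7² + 10².
  Combine using the Brahmagupta–Fibonacci identity (a² + b²)(c² + d²) = (ac − bd)² + (ad + bc)² = (ac + bd)² + (ad − bc)²:
  13 · 149 = 1937: from (2² + 3²)(7² + 10²), take (2·7 − 3·10, 2·10 + 3·7) = (14 − 30, 20 + 21) = (-16, 41); dropping signs (only squares matter) gives (16, 41); check 16² + 41² = 256 + 1681 = 1937 ✓.
  Scale by k = 2: (2·16, 2·41) = (32, 82).
Step 4: Order so x ≤ y and verify: 32² + 82² = 1024 + 6724 = 7748 = n. ✓

n = 7748 = 32² + 82² (one valid representation with x ≤ y).


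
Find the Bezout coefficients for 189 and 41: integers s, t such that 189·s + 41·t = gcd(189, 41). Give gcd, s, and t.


Euclidean algorithm on (189, 41) — divide until remainder is 0:
  189 = 4 · 41 + 25
  41 = 1 · 25 + 16
  25 = 1 · 16 + 9
  16 = 1 · 9 + 7
  9 = 1 · 7 + 2
  7 = 3 · 2 + 1
  2 = 2 · 1 + 0
gcd(189, 41) = 1.
Track Bezout coefficients alongside the remainders: start with r₀ = 189 = a·1 + b·0 (s = 1, t = 0) and r₁ = 41 = a·0 + b·1 (s = 0, t = 1); each new remainder r_{k+1} = r_{k-1} − q_k·r_k inherits s_{k+1} = s_{k-1} − q_k·s_k, t_{k+1} = t_{k-1} − q_k·t_k, so r_k = a·s_k + b·t_k at every step:
  q = 4: r = 25, s = 1 − 4·0 = 1, t = 0 − 4·1 = -4  (check: 189·1 + 41·(-4) = 25)
  q = 1: r = 16, s = 0 − 1·1 = -1, t = 1 − 1·(-4) = 5  (check: 189·(-1) + 41·5 = 16)
  q = 1: r = 9, s = 1 − 1·(-1) = 2, t = -4 − 1·5 = -9  (check: 189·2 + 41·(-9) = 9)
  q = 1: r = 7, s = -1 − 1·2 = -3, t = 5 − 1·(-9) = 14  (check: 189·(-3) + 41·14 = 7)
  q = 1: r = 2, s = 2 − 1·(-3) = 5, t = -9 − 1·14 = -23  (check: 189·5 + 41·(-23) = 2)
  q = 3: r = 1, s = -3 − 3·5 = -18, t = 14 − 3·(-23) = 83  (check: 189·(-18) + 41·83 = 1)
The row with r = 1 (the gcd) gives the Bezout coefficients s = -18, t = 83.
Result: 189 · (-18) + 41 · (83) = 1.

gcd(189, 41) = 1; s = -18, t = 83 (check: 189·(-18) + 41·83 = 1).
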